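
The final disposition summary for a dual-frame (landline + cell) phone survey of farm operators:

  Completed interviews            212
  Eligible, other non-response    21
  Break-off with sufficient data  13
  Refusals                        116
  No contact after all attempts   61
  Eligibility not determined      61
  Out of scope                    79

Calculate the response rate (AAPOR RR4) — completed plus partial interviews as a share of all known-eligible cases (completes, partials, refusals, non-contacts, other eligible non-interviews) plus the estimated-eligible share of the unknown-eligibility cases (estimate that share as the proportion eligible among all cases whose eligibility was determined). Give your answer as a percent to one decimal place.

Top → 212 + 13 = 225
Eligible (known) → 212 + 13 + 116 + 61 + 21 = 423
e = 423 / (423 + 79) = 423 / 502 = 0.8426
e × U → 0.8426 × 61 = 51.40
Base → 423 + 51.40 = 474.40
RR4 = 225 / 474.40 = 0.4743

47.4%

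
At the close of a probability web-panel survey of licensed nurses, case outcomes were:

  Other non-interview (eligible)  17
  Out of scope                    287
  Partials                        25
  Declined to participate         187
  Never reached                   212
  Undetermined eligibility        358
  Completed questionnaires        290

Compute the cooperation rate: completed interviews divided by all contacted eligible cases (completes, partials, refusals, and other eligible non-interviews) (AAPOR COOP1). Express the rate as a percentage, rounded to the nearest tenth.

Num = 290
Denominator = 290 + 25 + 187 + 17 = 519
COOP1 = 290 / 519 = 0.5588

55.9%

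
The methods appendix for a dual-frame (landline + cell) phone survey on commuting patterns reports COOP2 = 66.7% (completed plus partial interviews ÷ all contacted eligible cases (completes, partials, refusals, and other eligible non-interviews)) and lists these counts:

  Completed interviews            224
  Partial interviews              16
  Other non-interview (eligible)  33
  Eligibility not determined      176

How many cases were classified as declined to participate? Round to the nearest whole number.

87

Num = 224 + 16 = 240
COOP2 = 240 / D = 0.667
D = 240 / 0.667 = 359.8
Remaining denominator categories sum to 273
declined to participate = 359.8 − 273 ≈ 87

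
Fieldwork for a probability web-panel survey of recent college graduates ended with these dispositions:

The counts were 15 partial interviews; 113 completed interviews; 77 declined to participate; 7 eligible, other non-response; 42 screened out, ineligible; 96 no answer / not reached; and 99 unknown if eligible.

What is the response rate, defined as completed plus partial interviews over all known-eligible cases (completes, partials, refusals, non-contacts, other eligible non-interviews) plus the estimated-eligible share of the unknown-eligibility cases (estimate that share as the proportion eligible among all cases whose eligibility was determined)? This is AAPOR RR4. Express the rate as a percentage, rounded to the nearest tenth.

32.4%

Num → 113 + 15 = 128
Determined eligible → 113 + 15 + 77 + 96 + 7 = 308
e = 308 / (308 + 42) = 308 / 350 = 0.8800
e × U → 0.8800 × 99 = 87.12
Base → 308 + 87.12 = 395.12
RR4 = 128 / 395.12 = 0.3240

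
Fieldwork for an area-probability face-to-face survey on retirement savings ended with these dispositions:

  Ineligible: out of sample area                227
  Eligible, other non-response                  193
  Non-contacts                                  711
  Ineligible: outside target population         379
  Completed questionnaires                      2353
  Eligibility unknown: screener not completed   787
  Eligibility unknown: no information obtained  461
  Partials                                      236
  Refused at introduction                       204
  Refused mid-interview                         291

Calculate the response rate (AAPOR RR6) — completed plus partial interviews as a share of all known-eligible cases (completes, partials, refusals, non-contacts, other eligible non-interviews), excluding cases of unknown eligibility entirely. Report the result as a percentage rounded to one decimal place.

Refusal or break-off = 204 + 291 = 495
Eligibility not determined = 787 + 461 = 1248
Ineligible = 379 + 227 = 606
Num: 2353 + 236 = 2589
Denom: 2353 + 236 + 495 + 711 + 193 = 3988
RR6 = 2589 / 3988 = 0.6492

64.9%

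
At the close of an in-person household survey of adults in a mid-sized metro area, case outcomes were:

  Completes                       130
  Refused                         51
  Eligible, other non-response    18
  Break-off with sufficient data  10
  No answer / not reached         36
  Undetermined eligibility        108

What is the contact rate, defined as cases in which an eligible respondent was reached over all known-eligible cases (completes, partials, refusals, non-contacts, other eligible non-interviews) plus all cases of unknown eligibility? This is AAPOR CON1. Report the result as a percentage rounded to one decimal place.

59.2%

Num → 130 + 10 + 51 + 18 = 209
Denominator → 130 + 10 + 51 + 36 + 18 + 108 = 353
CON1 = 209 / 353 = 0.5921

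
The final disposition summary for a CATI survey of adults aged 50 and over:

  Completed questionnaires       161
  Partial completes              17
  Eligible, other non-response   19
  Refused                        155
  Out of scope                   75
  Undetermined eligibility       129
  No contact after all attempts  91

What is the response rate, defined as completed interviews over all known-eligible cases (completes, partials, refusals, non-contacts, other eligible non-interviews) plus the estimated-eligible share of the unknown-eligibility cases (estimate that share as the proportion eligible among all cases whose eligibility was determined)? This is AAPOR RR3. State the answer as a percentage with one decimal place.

29.1%

Num → 161
Eligible (known) → 161 + 17 + 155 + 91 + 19 = 443
e = 443 / (443 + 75) = 443 / 518 = 0.8552
e × U → 0.8552 × 129 = 110.32
Denominator → 443 + 110.32 = 553.32
RR3 = 161 / 553.32 = 0.2910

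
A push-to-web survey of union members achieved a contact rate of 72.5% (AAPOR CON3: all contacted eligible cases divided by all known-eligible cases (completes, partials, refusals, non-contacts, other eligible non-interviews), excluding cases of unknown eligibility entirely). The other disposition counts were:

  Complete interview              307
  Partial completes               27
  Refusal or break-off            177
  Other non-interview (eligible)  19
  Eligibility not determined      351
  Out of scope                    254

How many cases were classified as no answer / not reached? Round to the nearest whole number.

201

Numerator → 307 + 27 + 177 + 19 = 530
CON3 = 530 / D = 0.725
D = 530 / 0.725 = 731.0
Rest of base = 530
no answer / not reached = 731.0 − 530 ≈ 201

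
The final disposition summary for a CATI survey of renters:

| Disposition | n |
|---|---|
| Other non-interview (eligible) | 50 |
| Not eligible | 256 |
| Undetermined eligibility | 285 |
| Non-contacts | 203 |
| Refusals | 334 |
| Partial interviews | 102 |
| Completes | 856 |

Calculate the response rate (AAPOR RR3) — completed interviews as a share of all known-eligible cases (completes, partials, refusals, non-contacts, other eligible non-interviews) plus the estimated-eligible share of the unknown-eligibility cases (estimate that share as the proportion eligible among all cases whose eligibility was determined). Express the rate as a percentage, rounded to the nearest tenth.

47.8%

Numerator = 856
Known eligible = 856 + 102 + 334 + 203 + 50 = 1545
e = 1545 / (1545 + 256) = 1545 / 1801 = 0.8579
Eligible share of unknowns = 0.8579 × 285 = 244.50
Denominator = 1545 + 244.50 = 1789.50
RR3 = 856 / 1789.50 = 0.4783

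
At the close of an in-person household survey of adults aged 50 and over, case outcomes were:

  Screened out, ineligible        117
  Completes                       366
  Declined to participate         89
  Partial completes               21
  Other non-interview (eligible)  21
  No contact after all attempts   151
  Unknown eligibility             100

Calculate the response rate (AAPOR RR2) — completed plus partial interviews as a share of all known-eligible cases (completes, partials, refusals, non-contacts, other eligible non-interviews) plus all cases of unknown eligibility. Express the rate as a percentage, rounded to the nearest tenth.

51.7%

Numerator: 366 + 21 = 387
Denominator: 366 + 21 + 89 + 151 + 21 + 100 = 748
RR2 = 387 / 748 = 0.5174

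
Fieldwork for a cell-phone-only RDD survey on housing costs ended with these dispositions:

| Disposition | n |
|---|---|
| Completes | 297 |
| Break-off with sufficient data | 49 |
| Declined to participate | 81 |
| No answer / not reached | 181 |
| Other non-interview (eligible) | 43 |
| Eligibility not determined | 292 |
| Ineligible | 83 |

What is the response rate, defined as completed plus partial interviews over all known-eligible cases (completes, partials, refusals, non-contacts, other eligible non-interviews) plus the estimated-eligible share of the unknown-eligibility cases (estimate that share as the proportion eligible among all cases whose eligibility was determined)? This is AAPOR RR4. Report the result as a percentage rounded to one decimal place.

38.0%

Numerator: 297 + 49 = 346
Determined eligible: 297 + 49 + 81 + 181 + 43 = 651
e = 651 / (651 + 83) = 651 / 734 = 0.8869
Estimated eligible among unknowns: 0.8869 × 292 = 258.97
Base: 651 + 258.97 = 909.97
RR4 = 346 / 909.97 = 0.3802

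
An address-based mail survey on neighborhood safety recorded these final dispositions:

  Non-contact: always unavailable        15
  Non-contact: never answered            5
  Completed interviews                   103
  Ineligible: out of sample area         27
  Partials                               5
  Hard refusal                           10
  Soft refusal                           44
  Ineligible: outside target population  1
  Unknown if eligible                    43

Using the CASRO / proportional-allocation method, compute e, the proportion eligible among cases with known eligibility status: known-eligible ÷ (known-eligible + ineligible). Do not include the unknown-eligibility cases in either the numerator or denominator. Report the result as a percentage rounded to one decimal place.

Refused = 10 + 44 = 54
No contact after all attempts = 5 + 15 = 20
Ineligible = 1 + 27 = 28
Known eligible: 103 + 5 + 54 + 20 = 182
e = 182 / (182 + 28) = 182 / 210 = 0.8667

86.7%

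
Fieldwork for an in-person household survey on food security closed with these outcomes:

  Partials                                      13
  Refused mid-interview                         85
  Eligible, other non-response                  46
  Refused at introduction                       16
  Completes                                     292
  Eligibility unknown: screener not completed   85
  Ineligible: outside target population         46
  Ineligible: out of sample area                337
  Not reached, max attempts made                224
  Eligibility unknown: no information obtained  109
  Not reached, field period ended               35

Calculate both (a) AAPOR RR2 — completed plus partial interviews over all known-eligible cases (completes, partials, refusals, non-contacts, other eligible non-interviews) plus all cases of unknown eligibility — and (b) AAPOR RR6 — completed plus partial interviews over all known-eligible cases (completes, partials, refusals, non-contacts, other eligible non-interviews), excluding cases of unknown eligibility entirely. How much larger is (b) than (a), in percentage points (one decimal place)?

9.2

Refused = 16 + 85 = 101
Non-contacts = 35 + 224 = 259
Unknown if eligible = 85 + 109 = 194
Not eligible = 46 + 337 = 383
Top: 292 + 13 = 305
Denom: 292 + 13 + 101 + 259 + 46 + 194 = 905
RR2 = 305 / 905 = 0.3370
Denom: 292 + 13 + 101 + 259 + 46 = 711
RR6 = 305 / 711 = 0.4290
Difference = 42.90 − 33.70 = 9.20 percentage points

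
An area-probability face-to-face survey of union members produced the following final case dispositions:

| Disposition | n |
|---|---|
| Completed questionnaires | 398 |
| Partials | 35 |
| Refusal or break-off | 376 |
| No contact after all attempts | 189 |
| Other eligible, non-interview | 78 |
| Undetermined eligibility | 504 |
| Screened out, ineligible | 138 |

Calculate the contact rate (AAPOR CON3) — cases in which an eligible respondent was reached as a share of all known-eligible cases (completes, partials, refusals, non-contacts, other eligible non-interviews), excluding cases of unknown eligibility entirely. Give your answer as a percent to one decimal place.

Top = 398 + 35 + 376 + 78 = 887
Denom = 398 + 35 + 376 + 189 + 78 = 1076
CON3 = 887 / 1076 = 0.8243

82.4%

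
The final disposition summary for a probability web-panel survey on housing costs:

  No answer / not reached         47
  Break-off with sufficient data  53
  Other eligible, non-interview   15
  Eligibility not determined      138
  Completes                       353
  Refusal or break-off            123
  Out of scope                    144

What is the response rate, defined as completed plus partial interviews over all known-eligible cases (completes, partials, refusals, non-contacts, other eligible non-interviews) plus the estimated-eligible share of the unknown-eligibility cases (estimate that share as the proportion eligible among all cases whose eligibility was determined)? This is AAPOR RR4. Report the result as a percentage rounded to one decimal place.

Numerator → 353 + 53 = 406
Known eligible → 353 + 53 + 123 + 47 + 15 = 591
e = 591 / (591 + 144) = 591 / 735 = 0.8041
Eligible share of unknowns → 0.8041 × 138 = 110.97
Denominator → 591 + 110.97 = 701.97
RR4 = 406 / 701.97 = 0.5784

57.8%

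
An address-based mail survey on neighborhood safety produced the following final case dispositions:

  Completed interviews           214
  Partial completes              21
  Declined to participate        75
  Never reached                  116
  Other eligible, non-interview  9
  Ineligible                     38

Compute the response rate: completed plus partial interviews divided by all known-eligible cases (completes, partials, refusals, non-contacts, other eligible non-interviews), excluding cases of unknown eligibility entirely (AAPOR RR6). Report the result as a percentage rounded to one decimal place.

54.0%

Num = 214 + 21 = 235
Denom = 214 + 21 + 75 + 116 + 9 = 435
RR6 = 235 / 435 = 0.5402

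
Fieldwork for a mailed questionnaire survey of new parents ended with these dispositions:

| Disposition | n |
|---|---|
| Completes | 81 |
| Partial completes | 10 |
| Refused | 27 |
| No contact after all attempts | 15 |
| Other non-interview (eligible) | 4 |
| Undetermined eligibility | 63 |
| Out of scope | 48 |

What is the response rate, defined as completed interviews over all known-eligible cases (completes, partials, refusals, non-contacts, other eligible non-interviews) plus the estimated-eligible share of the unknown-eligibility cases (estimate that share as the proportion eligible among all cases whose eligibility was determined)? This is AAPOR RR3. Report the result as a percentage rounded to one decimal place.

44.1%

Top → 81
Determined eligible → 81 + 10 + 27 + 15 + 4 = 137
e = 137 / (137 + 48) = 137 / 185 = 0.7405
Estimated eligible among unknowns → 0.7405 × 63 = 46.65
Base → 137 + 46.65 = 183.65
RR3 = 81 / 183.65 = 0.4411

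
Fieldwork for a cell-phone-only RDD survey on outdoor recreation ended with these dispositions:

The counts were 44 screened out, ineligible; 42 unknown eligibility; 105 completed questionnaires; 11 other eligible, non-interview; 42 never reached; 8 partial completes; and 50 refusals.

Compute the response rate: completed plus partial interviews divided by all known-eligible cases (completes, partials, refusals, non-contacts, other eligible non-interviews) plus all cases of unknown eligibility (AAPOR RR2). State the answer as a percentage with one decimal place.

Num = 105 + 8 = 113
Denom = 105 + 8 + 50 + 42 + 11 + 42 = 258
RR2 = 113 / 258 = 0.4380

43.8%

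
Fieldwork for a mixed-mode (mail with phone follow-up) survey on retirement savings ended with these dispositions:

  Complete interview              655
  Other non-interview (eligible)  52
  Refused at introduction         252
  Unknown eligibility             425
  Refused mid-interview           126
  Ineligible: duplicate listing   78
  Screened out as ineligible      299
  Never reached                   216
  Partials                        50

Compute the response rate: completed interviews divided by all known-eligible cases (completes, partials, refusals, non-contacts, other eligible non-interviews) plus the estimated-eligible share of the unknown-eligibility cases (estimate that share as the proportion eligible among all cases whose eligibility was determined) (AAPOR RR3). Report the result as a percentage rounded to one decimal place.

Declined to participate = 252 + 126 = 378
Not eligible = 299 + 78 = 377
Num → 655
Determined eligible → 655 + 50 + 378 + 216 + 52 = 1351
e = 1351 / (1351 + 377) = 1351 / 1728 = 0.7818
Eligible share of unknowns → 0.7818 × 425 = 332.27
Denom → 1351 + 332.27 = 1683.27
RR3 = 655 / 1683.27 = 0.3891

38.9%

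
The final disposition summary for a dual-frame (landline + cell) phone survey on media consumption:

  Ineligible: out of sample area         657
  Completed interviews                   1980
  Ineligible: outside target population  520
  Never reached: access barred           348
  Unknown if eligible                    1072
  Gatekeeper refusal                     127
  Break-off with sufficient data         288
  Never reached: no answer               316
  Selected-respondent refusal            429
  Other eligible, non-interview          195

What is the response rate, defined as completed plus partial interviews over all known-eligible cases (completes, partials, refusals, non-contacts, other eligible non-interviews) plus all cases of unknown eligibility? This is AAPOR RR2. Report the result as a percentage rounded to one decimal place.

Refused = 127 + 429 = 556
Non-contacts = 316 + 348 = 664
Not eligible = 520 + 657 = 1177
Num = 1980 + 288 = 2268
Base = 1980 + 288 + 556 + 664 + 195 + 1072 = 4755
RR2 = 2268 / 4755 = 0.4770

47.7%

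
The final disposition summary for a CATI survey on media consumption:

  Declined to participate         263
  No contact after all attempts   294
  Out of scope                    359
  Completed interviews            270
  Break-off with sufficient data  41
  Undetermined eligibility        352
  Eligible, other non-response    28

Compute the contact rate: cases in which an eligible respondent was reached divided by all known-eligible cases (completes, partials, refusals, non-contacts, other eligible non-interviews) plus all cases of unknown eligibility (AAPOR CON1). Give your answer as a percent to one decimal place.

48.2%

Top: 270 + 41 + 263 + 28 = 602
Denom: 270 + 41 + 263 + 294 + 28 + 352 = 1248
CON1 = 602 / 1248 = 0.4824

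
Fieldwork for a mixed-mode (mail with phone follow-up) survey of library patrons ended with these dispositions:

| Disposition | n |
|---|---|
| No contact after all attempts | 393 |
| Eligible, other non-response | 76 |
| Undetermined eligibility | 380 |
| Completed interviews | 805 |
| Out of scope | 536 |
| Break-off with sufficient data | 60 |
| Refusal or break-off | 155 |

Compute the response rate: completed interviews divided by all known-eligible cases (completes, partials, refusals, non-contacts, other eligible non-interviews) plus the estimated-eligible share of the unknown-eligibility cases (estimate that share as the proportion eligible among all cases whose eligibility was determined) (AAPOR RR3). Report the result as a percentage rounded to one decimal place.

45.5%

Numerator: 805
Eligible (known): 805 + 60 + 155 + 393 + 76 = 1489
e = 1489 / (1489 + 536) = 1489 / 2025 = 0.7353
e × U: 0.7353 × 380 = 279.41
Denominator: 1489 + 279.41 = 1768.41
RR3 = 805 / 1768.41 = 0.4552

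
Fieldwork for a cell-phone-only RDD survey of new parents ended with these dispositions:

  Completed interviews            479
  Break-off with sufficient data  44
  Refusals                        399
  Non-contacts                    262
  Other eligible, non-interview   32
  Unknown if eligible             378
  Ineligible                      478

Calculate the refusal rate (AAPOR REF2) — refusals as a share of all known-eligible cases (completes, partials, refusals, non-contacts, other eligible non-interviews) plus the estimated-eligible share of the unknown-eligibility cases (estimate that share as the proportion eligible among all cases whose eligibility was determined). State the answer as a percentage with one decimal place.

Top → 399
Known eligible → 479 + 44 + 399 + 262 + 32 = 1216
e = 1216 / (1216 + 478) = 1216 / 1694 = 0.7178
Estimated eligible among unknowns → 0.7178 × 378 = 271.33
Denominator → 1216 + 271.33 = 1487.33
REF2 = 399 / 1487.33 = 0.2683

26.8%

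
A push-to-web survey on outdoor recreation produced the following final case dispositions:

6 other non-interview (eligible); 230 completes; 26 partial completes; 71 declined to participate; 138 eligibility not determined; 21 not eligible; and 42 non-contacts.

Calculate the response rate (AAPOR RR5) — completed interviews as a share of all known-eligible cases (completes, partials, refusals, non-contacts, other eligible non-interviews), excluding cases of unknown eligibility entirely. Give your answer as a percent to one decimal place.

61.3%

Top → 230
Base → 230 + 26 + 71 + 42 + 6 = 375
RR5 = 230 / 375 = 0.6133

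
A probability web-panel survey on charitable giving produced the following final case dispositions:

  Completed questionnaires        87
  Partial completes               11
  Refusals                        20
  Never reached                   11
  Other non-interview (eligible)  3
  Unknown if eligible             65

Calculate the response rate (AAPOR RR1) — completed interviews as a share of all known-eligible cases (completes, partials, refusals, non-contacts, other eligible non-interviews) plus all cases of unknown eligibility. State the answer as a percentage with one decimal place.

44.2%

Num → 87
Base → 87 + 11 + 20 + 11 + 3 + 65 = 197
RR1 = 87 / 197 = 0.4416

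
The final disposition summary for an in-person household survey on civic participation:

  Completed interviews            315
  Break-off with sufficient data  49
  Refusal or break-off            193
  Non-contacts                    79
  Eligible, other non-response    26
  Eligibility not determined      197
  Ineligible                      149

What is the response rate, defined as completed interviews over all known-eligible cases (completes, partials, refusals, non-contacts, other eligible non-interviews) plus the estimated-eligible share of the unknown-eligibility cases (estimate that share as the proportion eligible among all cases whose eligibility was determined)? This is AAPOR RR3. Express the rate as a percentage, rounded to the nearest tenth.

38.3%

Top: 315
Determined eligible: 315 + 49 + 193 + 79 + 26 = 662
e = 662 / (662 + 149) = 662 / 811 = 0.8163
e × U: 0.8163 × 197 = 160.81
Denom: 662 + 160.81 = 822.81
RR3 = 315 / 822.81 = 0.3828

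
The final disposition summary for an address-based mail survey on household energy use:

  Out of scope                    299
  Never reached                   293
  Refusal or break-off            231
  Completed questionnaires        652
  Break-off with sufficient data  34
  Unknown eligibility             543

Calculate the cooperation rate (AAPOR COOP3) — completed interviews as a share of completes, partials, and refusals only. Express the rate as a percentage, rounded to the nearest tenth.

71.1%

Numerator = 652
Denom = 652 + 34 + 231 = 917
COOP3 = 652 / 917 = 0.7110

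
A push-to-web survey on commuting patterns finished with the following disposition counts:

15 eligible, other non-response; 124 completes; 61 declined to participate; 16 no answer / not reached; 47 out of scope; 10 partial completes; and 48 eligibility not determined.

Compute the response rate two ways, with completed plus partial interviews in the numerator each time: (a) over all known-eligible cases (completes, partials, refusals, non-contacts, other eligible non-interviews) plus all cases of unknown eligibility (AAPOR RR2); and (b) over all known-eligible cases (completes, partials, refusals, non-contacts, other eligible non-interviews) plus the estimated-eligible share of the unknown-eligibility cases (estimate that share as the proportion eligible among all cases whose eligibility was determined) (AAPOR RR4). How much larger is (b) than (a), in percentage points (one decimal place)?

1.5

Top: 124 + 10 = 134
Denom: 124 + 10 + 61 + 16 + 15 + 48 = 274
RR2 = 134 / 274 = 0.4891
Determined eligible: 124 + 10 + 61 + 16 + 15 = 226
e = 226 / (226 + 47) = 226 / 273 = 0.8278
Eligible share of unknowns: 0.8278 × 48 = 39.73
Denom: 226 + 39.73 = 265.73
RR4 = 134 / 265.73 = 0.5043
Difference = 50.43 − 48.91 = 1.52 percentage points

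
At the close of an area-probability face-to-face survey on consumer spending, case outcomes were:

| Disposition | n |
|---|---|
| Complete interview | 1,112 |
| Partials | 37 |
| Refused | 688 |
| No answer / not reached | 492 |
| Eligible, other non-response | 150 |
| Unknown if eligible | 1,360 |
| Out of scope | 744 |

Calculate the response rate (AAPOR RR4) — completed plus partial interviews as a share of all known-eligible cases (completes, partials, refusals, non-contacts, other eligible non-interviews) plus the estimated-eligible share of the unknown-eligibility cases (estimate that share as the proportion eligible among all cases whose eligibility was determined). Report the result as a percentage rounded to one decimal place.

Numerator → 1112 + 37 = 1149
Determined eligible → 1112 + 37 + 688 + 492 + 150 = 2479
e = 2479 / (2479 + 744) = 2479 / 3223 = 0.7692
Eligible share of unknowns → 0.7692 × 1360 = 1046.11
Denom → 2479 + 1046.11 = 3525.11
RR4 = 1149 / 3525.11 = 0.3259

32.6%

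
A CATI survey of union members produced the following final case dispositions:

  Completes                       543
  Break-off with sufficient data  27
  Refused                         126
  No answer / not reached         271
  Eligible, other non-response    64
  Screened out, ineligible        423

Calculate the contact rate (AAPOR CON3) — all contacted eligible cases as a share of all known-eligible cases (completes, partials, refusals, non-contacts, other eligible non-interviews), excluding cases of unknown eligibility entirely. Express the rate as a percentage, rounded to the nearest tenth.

73.7%

Num → 543 + 27 + 126 + 64 = 760
Denom → 543 + 27 + 126 + 271 + 64 = 1031
CON3 = 760 / 1031 = 0.7371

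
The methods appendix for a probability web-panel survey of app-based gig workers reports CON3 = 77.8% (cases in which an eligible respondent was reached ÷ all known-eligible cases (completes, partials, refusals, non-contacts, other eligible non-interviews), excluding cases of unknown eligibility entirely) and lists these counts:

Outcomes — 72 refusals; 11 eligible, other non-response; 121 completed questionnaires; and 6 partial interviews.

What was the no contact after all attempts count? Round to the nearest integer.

60

Top = 121 + 6 + 72 + 11 = 210
CON3 = 210 / D = 0.778
D = 210 / 0.778 = 269.9
Rest of base = 210
no contact after all attempts = 269.9 − 210 ≈ 60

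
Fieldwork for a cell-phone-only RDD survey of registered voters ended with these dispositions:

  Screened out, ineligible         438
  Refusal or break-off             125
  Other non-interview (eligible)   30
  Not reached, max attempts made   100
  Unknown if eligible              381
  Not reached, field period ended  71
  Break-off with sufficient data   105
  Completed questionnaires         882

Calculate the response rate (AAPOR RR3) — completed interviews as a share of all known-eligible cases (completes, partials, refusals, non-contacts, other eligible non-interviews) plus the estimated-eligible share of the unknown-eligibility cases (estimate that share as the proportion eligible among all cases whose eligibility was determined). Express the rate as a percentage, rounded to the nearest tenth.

Non-contacts = 71 + 100 = 171
Numerator → 882
Known eligible → 882 + 105 + 125 + 171 + 30 = 1313
e = 1313 / (1313 + 438) = 1313 / 1751 = 0.7499
Eligible share of unknowns → 0.7499 × 381 = 285.71
Base → 1313 + 285.71 = 1598.71
RR3 = 882 / 1598.71 = 0.5517

55.2%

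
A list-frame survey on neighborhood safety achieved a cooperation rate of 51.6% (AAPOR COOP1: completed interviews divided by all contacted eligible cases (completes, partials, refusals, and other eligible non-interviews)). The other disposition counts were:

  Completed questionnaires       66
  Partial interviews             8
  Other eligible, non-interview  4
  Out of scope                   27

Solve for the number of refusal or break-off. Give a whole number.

50

COOP1 = 66 / D = 0.516
D = 66 / 0.516 = 127.9
Other denominator terms total 78
refusal or break-off = 127.9 − 78 ≈ 50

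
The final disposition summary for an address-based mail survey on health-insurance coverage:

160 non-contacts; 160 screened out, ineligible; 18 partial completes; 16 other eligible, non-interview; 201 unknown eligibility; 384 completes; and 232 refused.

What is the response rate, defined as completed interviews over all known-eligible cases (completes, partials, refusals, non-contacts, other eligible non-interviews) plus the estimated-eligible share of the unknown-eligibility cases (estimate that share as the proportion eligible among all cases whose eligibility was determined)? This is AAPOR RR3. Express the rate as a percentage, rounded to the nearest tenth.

Num = 384
Known eligible = 384 + 18 + 232 + 160 + 16 = 810
e = 810 / (810 + 160) = 810 / 970 = 0.8351
Estimated eligible among unknowns = 0.8351 × 201 = 167.86
Base = 810 + 167.86 = 977.86
RR3 = 384 / 977.86 = 0.3927

39.3%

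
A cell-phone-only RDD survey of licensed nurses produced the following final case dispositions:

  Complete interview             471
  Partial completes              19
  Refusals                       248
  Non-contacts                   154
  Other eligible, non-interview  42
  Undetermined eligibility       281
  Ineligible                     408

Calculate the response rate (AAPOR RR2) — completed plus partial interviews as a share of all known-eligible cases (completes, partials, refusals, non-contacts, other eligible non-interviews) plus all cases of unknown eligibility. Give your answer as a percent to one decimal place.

40.3%

Top → 471 + 19 = 490
Base → 471 + 19 + 248 + 154 + 42 + 281 = 1215
RR2 = 490 / 1215 = 0.4033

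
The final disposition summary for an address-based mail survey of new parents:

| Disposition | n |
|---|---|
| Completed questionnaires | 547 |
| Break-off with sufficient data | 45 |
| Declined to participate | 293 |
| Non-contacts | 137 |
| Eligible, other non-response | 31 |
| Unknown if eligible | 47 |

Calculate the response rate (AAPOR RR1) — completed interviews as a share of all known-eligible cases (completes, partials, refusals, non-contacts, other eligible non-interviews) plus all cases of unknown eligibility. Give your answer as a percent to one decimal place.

49.7%

Num = 547
Denom = 547 + 45 + 293 + 137 + 31 + 47 = 1100
RR1 = 547 / 1100 = 0.4973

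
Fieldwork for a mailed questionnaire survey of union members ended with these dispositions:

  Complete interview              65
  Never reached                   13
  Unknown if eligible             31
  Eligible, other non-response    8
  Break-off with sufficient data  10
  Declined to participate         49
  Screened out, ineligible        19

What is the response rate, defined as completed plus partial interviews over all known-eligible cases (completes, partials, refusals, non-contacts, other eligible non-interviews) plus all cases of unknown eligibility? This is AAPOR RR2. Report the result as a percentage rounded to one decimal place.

42.6%

Num → 65 + 10 = 75
Denom → 65 + 10 + 49 + 13 + 8 + 31 = 176
RR2 = 75 / 176 = 0.4261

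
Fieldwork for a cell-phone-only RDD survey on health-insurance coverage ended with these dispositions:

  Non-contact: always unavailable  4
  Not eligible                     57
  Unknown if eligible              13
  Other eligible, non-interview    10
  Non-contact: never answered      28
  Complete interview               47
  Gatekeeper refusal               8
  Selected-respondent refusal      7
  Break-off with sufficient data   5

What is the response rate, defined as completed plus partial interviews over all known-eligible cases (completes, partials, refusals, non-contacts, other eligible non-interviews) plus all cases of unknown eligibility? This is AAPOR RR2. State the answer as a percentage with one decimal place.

Refusals = 8 + 7 = 15
No contact after all attempts = 28 + 4 = 32
Num → 47 + 5 = 52
Denominator → 47 + 5 + 15 + 32 + 10 + 13 = 122
RR2 = 52 / 122 = 0.4262

42.6%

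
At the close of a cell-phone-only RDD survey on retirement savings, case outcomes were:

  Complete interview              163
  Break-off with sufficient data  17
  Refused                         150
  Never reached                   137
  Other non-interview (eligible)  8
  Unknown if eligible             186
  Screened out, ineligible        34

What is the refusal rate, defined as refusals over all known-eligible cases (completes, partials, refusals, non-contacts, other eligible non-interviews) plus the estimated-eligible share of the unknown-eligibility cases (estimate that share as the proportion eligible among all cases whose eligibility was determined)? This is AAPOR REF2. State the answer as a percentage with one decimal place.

23.1%

Top → 150
Determined eligible → 163 + 17 + 150 + 137 + 8 = 475
e = 475 / (475 + 34) = 475 / 509 = 0.9332
Estimated eligible among unknowns → 0.9332 × 186 = 173.58
Denominator → 475 + 173.58 = 648.58
REF2 = 150 / 648.58 = 0.2313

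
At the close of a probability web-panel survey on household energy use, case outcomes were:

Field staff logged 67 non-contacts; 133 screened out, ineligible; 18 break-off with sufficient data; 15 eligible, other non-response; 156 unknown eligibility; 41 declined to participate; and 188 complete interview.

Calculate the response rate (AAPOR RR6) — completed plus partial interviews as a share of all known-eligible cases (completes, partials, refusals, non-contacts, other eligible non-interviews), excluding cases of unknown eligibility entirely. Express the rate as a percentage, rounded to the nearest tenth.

Num = 188 + 18 = 206
Denom = 188 + 18 + 41 + 67 + 15 = 329
RR6 = 206 / 329 = 0.6261

62.6%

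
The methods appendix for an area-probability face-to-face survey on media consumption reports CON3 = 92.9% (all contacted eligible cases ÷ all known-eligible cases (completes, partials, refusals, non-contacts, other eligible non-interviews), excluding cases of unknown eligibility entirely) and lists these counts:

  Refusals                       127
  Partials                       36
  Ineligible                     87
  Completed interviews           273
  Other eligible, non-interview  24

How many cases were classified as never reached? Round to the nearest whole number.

35

Num → 273 + 36 + 127 + 24 = 460
CON3 = 460 / D = 0.929
D = 460 / 0.929 = 495.2
Remaining denominator categories sum to 460
never reached = 495.2 − 460 ≈ 35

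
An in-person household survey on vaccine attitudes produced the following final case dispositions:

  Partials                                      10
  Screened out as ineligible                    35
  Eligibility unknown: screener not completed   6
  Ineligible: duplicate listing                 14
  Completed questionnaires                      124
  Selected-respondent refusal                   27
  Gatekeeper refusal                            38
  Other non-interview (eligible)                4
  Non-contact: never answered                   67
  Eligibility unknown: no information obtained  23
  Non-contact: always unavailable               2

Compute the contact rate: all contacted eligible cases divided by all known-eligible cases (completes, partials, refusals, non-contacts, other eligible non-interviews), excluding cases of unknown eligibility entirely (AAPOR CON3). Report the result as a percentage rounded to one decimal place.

Declined to participate = 38 + 27 = 65
Never reached = 67 + 2 = 69
Unknown if eligible = 6 + 23 = 29
Not eligible = 35 + 14 = 49
Numerator: 124 + 10 + 65 + 4 = 203
Denom: 124 + 10 + 65 + 69 + 4 = 272
CON3 = 203 / 272 = 0.7463

74.6%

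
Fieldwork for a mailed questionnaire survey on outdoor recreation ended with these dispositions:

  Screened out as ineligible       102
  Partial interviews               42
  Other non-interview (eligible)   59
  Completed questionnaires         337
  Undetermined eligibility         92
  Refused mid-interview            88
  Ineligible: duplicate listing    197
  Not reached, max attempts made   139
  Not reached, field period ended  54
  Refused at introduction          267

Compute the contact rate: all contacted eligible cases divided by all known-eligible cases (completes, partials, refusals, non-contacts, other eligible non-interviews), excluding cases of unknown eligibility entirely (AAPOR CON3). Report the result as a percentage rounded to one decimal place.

80.4%

Refusals = 267 + 88 = 355
No answer / not reached = 54 + 139 = 193
Out of scope = 102 + 197 = 299
Top = 337 + 42 + 355 + 59 = 793
Base = 337 + 42 + 355 + 193 + 59 = 986
CON3 = 793 / 986 = 0.8043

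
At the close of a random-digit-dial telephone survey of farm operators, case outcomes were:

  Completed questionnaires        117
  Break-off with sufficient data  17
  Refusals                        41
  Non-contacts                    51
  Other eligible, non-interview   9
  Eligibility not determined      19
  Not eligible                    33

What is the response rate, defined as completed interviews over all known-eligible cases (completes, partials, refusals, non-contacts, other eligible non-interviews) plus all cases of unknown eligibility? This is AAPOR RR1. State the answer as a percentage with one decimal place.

46.1%

Numerator = 117
Denominator = 117 + 17 + 41 + 51 + 9 + 19 = 254
RR1 = 117 / 254 = 0.4606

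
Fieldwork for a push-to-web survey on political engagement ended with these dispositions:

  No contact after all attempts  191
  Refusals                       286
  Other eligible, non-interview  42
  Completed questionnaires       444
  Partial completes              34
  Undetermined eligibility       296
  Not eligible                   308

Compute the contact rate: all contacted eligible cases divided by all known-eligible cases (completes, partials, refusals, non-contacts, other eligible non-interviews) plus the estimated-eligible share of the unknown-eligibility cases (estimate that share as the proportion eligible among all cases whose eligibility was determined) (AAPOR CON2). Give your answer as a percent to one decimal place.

Top: 444 + 34 + 286 + 42 = 806
Eligible (known): 444 + 34 + 286 + 191 + 42 = 997
e = 997 / (997 + 308) = 997 / 1305 = 0.7640
Eligible share of unknowns: 0.7640 × 296 = 226.14
Denom: 997 + 226.14 = 1223.14
CON2 = 806 / 1223.14 = 0.6590

65.9%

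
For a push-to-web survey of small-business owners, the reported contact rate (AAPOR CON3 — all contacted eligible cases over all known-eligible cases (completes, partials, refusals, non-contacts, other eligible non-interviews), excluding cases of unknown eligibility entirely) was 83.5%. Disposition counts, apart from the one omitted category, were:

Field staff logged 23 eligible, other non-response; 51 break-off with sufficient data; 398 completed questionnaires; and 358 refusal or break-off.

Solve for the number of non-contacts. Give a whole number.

164

Numerator = 398 + 51 + 358 + 23 = 830
CON3 = 830 / D = 0.835
D = 830 / 0.835 = 994.0
Rest of base = 830
non-contacts = 994.0 − 830 ≈ 164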